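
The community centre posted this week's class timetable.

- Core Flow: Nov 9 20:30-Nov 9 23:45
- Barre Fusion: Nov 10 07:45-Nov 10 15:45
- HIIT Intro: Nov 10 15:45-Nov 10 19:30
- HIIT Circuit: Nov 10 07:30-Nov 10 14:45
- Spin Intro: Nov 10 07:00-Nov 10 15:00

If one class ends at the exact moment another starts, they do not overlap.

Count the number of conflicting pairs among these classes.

3

Sorted by start: Core Flow, Spin Intro, HIIT Circuit, Barre Fusion, HIIT Intro.
Spin Intro starts after Core Flow ends, so Core Flow has no further overlaps.
HIIT Circuit starts before Spin Intro ends → Spin Intro and HIIT Circuit overlap.
Barre Fusion starts before Spin Intro ends → Spin Intro and Barre Fusion overlap.
HIIT Intro starts after Spin Intro ends.
Barre Fusion starts before HIIT Circuit ends → HIIT Circuit and Barre Fusion overlap.
HIIT Intro starts after HIIT Circuit ends.
HIIT Intro starts exactly when Barre Fusion ends (back-to-back, no overlap).
Overlapping pairs: Barre Fusion & HIIT Circuit, Barre Fusion & Spin Intro, HIIT Circuit & Spin Intro — 3 in total.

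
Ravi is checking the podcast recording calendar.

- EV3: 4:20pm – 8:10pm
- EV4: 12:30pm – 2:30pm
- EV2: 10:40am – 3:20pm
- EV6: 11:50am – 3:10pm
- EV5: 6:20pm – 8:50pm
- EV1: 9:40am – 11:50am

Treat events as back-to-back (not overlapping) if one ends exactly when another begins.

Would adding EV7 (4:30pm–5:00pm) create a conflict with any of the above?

EV1: ends 11:50am at or before EV7 starts 4:30pm → clear.
EV2: ends 3:20pm at or before EV7 starts 4:30pm → clear.
EV6: ends 3:10pm at or before EV7 starts 4:30pm → clear.
EV4: ends 2:30pm at or before EV7 starts 4:30pm → clear.
EV3: starts 4:20pm before EV7 ends 5:00pm, and ends 8:10pm after EV7 starts 4:30pm → overlap.
EV5: starts 6:20pm at or after EV7 ends 5:00pm → clear.
EV7 overlaps EV3.

Yes — it overlaps EV3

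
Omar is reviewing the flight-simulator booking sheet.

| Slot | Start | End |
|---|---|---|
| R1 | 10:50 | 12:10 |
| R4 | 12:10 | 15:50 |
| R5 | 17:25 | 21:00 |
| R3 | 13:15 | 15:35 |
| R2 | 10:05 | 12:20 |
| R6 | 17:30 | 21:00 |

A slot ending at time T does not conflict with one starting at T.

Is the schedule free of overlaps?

No

Sorted by start: R2, R1, R4, R3, R5, R6.
R1 starts before R2 ends → R2 and R1 overlap.
That's a conflict, so the schedule is not conflict-free.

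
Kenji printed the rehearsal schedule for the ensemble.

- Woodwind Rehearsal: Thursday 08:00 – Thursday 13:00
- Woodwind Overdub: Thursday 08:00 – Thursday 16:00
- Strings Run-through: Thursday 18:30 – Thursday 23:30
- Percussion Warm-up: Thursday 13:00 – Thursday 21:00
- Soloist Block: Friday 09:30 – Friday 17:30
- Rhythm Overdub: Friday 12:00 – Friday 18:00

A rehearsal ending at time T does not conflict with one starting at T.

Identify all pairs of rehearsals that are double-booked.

Percussion Warm-up & Strings Run-through, Percussion Warm-up & Woodwind Overdub, Rhythm Overdub & Soloist Block, Woodwind Overdub & Woodwind Rehearsal

Sorted by start: Woodwind Rehearsal, Woodwind Overdub, Percussion Warm-up, Strings Run-through, Soloist Block, Rhythm Overdub.
Woodwind Overdub starts before Woodwind Rehearsal ends → Woodwind Rehearsal and Woodwind Overdub overlap.
Percussion Warm-up starts exactly when Woodwind Rehearsal ends (back-to-back, no overlap) — done with Woodwind Rehearsal.
Percussion Warm-up starts before Woodwind Overdub ends → Woodwind Overdub and Percussion Warm-up overlap.
Strings Run-through starts after Woodwind Overdub ends — done with Woodwind Overdub.
Strings Run-through starts before Percussion Warm-up ends → Percussion Warm-up and Strings Run-through overlap.
Soloist Block starts after Percussion Warm-up ends — done with Percussion Warm-up.
Soloist Block starts after Strings Run-through ends — done with Strings Run-through.
Rhythm Overdub starts before Soloist Block ends → Soloist Block and Rhythm Overdub overlap.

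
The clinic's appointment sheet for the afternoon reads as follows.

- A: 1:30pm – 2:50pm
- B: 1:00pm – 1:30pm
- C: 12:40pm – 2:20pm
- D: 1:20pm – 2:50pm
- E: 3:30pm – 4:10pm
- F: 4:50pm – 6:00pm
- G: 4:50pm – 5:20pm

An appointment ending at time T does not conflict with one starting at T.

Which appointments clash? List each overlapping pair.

A & C, A & D, B & C, B & D, C & D, F & G

Sorted by start: C, B, D, A, E, F, G.
B starts before C ends → C and B overlap.
D starts before C ends → C and D overlap.
A starts before C ends → C and A overlap.
E starts after C ends; C is clear from here.
D starts before B ends → B and D overlap.
A starts exactly when B ends (back-to-back, no overlap); B is clear from here.
A starts before D ends → D and A overlap.
E starts after D ends; D is clear from here.
E starts after A ends; A is clear from here.
F starts after E ends; E is clear from here.
G starts before F ends → F and G overlap.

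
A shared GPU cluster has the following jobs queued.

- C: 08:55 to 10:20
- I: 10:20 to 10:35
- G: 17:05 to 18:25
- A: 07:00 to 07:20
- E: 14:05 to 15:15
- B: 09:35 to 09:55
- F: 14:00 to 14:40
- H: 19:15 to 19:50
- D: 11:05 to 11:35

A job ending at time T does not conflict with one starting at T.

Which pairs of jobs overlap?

Two intervals overlap when each starts before the other ends.
Sorted by start: A, C, B, I, D, F, E, G, H.
C starts after A ends — done with A.
B starts before C ends → C and B overlap.
I starts exactly when C ends (back-to-back, no overlap) — done with C.
I starts after B ends — done with B.
D starts after I ends — done with I.
F starts after D ends — done with D.
E starts before F ends → F and E overlap.
G starts after F ends — done with F.
G starts after E ends — done with E.
H starts after G ends.

B & C, E & F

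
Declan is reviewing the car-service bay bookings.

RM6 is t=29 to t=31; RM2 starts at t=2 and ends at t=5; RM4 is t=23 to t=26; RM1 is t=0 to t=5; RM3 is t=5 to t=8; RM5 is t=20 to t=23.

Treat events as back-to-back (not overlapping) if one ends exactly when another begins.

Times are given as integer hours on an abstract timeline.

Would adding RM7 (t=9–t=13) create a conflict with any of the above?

No — it doesn't clash with anything

RM1: ends t=5 at or before RM7 starts t=9 → clear.
RM2: ends t=5 at or before RM7 starts t=9 → clear.
RM3: ends t=8 at or before RM7 starts t=9 → clear.
RM5: starts t=20 at or after RM7 ends t=13 → clear.
RM4: starts t=23 at or after RM7 ends t=13 → clear.
RM6: starts t=29 at or after RM7 ends t=13 → clear.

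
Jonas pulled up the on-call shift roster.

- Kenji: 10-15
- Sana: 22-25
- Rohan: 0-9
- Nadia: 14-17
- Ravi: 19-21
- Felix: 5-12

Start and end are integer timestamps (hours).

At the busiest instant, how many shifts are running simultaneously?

Sweep the timeline, counting +1 at each start and −1 at each end (ends before starts at a tie):
0 start Rohan → 1
5 start Felix → 2
9 end Rohan → 1
10 start Kenji → 2
12 end Felix → 1
14 start Nadia → 2
15 end Kenji → 1
17 end Nadia → 0
19 start Ravi → 1
21 end Ravi → 0
22 start Sana → 1
25 end Sana → 0
Peak is 2, at 5 (Felix, Rohan).

2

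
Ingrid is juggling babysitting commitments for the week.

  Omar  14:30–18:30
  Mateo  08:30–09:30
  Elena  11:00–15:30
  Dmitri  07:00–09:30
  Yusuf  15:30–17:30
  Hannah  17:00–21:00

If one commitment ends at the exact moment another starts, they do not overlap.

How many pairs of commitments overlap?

Sorted by start: Dmitri, Mateo, Elena, Omar, Yusuf, Hannah.
Mateo starts before Dmitri ends → Dmitri and Mateo overlap.
Elena starts after Dmitri ends, so nothing later overlaps Dmitri either.
Elena starts after Mateo ends, so nothing later overlaps Mateo either.
Omar starts before Elena ends → Elena and Omar overlap.
Yusuf starts exactly when Elena ends (back-to-back, no overlap), so nothing later overlaps Elena either.
Yusuf starts before Omar ends → Omar and Yusuf overlap.
Hannah starts before Omar ends → Omar and Hannah overlap.
Hannah starts before Yusuf ends → Yusuf and Hannah overlap.
Overlapping pairs: Dmitri & Mateo, Elena & Omar, Hannah & Omar, Hannah & Yusuf, Omar & Yusuf — 5 in total.

5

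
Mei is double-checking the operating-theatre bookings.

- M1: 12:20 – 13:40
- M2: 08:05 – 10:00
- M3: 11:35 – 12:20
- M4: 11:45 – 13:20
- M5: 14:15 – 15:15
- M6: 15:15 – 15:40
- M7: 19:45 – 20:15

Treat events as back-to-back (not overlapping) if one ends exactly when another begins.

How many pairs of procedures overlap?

2

Two intervals overlap when each starts before the other ends.
Sorted by start: M2, M3, M4, M1, M5, M6, M7.
M3 starts after M2 ends, so nothing later overlaps M2 either.
M4 starts before M3 ends → M3 and M4 overlap.
M1 starts exactly when M3 ends (back-to-back, no overlap), so nothing later overlaps M3 either.
M1 starts before M4 ends → M4 and M1 overlap.
M5 starts after M4 ends, so nothing later overlaps M4 either.
M5 starts after M1 ends, so nothing later overlaps M1 either.
M6 starts exactly when M5 ends (back-to-back, no overlap), so nothing later overlaps M5 either.
M7 starts after M6 ends.
Overlapping pairs: M1 & M4, M3 & M4 — 2 in total.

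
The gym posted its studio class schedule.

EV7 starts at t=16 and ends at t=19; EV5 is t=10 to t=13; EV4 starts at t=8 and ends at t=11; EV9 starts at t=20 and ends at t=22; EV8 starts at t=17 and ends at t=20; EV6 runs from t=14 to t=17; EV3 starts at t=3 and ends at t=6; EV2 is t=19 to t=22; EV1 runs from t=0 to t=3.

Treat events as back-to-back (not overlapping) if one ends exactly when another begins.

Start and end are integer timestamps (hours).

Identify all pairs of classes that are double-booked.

Sorted by start: EV1, EV3, EV4, EV5, EV6, EV7, EV8, EV2, EV9.
EV3 starts exactly when EV1 ends (back-to-back, no overlap); EV1 is clear from here.
EV4 starts after EV3 ends; EV3 is clear from here.
EV5 starts before EV4 ends → EV4 and EV5 overlap.
EV6 starts after EV4 ends; EV4 is clear from here.
EV6 starts after EV5 ends; EV5 is clear from here.
EV7 starts before EV6 ends → EV6 and EV7 overlap.
EV8 starts exactly when EV6 ends (back-to-back, no overlap); EV6 is clear from here.
EV8 starts before EV7 ends → EV7 and EV8 overlap.
EV2 starts exactly when EV7 ends (back-to-back, no overlap); EV7 is clear from here.
EV2 starts before EV8 ends → EV8 and EV2 overlap.
EV9 starts exactly when EV8 ends (back-to-back, no overlap).
EV9 starts before EV2 ends → EV2 and EV9 overlap.

EV2 & EV8, EV2 & EV9, EV4 & EV5, EV6 & EV7, EV7 & EV8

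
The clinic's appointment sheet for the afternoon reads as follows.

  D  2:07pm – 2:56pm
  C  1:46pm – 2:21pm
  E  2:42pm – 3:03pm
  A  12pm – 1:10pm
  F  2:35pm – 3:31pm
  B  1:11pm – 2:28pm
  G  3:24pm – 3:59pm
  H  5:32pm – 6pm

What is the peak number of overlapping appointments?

3

Sort all start/end points and keep a running count:
12pm start A → 1
1:10pm end A → 0
1:11pm start B → 1
1:46pm start C → 2
2:07pm start D → 3
2:21pm end C → 2
2:28pm end B → 1
2:35pm start F → 2
2:42pm start E → 3
2:56pm end D → 2
3:03pm end E → 1
3:24pm start G → 2
3:31pm end F → 1
3:59pm end G → 0
5:32pm start H → 1
6pm end H → 0
Peak is 3, at 2:07pm (B, C, D).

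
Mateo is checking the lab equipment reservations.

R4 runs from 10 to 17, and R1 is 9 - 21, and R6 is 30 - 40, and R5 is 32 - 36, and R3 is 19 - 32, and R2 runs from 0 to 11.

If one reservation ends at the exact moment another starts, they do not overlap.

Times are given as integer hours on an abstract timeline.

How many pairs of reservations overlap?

6

Sorted by start: R2, R1, R4, R3, R6, R5.
R1 starts before R2 ends → R2 and R1 overlap.
R4 starts before R2 ends → R2 and R4 overlap.
R3 starts after R2 ends; R2 is clear from here.
R4 starts before R1 ends → R1 and R4 overlap.
R3 starts before R1 ends → R1 and R3 overlap.
R6 starts after R1 ends; R1 is clear from here.
R3 starts after R4 ends; R4 is clear from here.
R6 starts before R3 ends → R3 and R6 overlap.
R5 starts exactly when R3 ends (back-to-back, no overlap).
R5 starts before R6 ends → R6 and R5 overlap.
Overlapping pairs: R1 & R2, R1 & R3, R1 & R4, R2 & R4, R3 & R6, R5 & R6 — 6 in total.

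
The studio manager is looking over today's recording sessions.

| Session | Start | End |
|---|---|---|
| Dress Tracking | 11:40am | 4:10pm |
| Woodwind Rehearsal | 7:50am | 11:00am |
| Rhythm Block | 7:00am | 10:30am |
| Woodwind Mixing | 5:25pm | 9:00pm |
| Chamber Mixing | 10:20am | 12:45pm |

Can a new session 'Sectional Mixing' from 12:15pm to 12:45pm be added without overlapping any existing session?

Rhythm Block: ends 10:30am at or before Sectional Mixing starts 12:15pm → clear.
Woodwind Rehearsal: ends 11:00am at or before Sectional Mixing starts 12:15pm → clear.
Chamber Mixing: starts 10:20am before Sectional Mixing ends 12:45pm, and ends 12:45pm after Sectional Mixing starts 12:15pm → overlap.
Dress Tracking: starts 11:40am before Sectional Mixing ends 12:45pm, and ends 4:10pm after Sectional Mixing starts 12:15pm → overlap.
Woodwind Mixing: starts 5:25pm at or after Sectional Mixing ends 12:45pm → clear.
Sectional Mixing overlaps Chamber Mixing, Dress Tracking.

No — it overlaps Chamber Mixing, Dress Tracking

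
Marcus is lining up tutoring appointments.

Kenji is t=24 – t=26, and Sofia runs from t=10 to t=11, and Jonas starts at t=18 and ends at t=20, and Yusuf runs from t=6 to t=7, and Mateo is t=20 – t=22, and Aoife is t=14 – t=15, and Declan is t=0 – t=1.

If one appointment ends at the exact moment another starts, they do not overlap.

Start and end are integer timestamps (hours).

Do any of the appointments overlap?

Check each pair: they overlap iff neither finishes before the other starts.
Sorted by start: Declan, Yusuf, Sofia, Aoife, Jonas, Mateo, Kenji.
Yusuf starts after Declan ends; Declan is clear from here.
Sofia starts after Yusuf ends; Yusuf is clear from here.
Aoife starts after Sofia ends; Sofia is clear from here.
Jonas starts after Aoife ends; Aoife is clear from here.
Mateo starts exactly when Jonas ends (back-to-back, no overlap); Jonas is clear from here.
Kenji starts after Mateo ends.
Every pair is clear; the schedule has no overlaps.

No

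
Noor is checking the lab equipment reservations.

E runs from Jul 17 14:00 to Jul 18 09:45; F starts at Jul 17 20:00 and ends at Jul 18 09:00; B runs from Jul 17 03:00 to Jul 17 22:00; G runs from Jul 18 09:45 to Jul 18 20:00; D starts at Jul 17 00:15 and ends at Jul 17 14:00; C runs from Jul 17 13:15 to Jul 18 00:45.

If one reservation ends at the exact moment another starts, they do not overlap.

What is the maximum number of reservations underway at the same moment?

4

Walk through starts and ends in time order (an end at T is processed before a start at T):
Jul 17 00:15 start D → 1
Jul 17 03:00 start B → 2
Jul 17 13:15 start C → 3
Jul 17 14:00 end D → 2
Jul 17 14:00 start E → 3
Jul 17 20:00 start F → 4
Jul 17 22:00 end B → 3
Jul 18 00:45 end C → 2
Jul 18 09:00 end F → 1
Jul 18 09:45 end E → 0
Jul 18 09:45 start G → 1
Jul 18 20:00 end G → 0
Peak is 4, at Jul 17 20:00 (B, C, E, F).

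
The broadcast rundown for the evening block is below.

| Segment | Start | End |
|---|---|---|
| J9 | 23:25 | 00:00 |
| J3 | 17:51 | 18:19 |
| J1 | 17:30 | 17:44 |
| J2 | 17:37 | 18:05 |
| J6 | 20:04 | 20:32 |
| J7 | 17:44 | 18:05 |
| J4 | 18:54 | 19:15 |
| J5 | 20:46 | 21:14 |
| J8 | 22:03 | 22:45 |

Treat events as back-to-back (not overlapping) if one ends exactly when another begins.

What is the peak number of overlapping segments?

3

Sweep the timeline, counting +1 at each start and −1 at each end (ends before starts at a tie):
17:30 start J1 → 1
17:37 start J2 → 2
17:44 end J1 → 1
17:44 start J7 → 2
17:51 start J3 → 3
18:05 end J2 → 2
18:05 end J7 → 1
18:19 end J3 → 0
18:54 start J4 → 1
19:15 end J4 → 0
20:04 start J6 → 1
20:32 end J6 → 0
20:46 start J5 → 1
21:14 end J5 → 0
22:03 start J8 → 1
22:45 end J8 → 0
23:25 start J9 → 1
00:00 end J9 → 0
Peak is 3, at 17:51 (J2, J3, J7).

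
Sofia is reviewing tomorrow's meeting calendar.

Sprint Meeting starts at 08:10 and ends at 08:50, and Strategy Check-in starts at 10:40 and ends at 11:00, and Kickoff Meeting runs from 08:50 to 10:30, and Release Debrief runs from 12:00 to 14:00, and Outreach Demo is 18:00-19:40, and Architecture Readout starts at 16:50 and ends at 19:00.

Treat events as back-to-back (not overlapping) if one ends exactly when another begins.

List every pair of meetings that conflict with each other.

Sorted by start: Sprint Meeting, Kickoff Meeting, Strategy Check-in, Release Debrief, Architecture Readout, Outreach Demo.
Kickoff Meeting starts exactly when Sprint Meeting ends (back-to-back, no overlap), so Sprint Meeting has no further overlaps.
Strategy Check-in starts after Kickoff Meeting ends, so Kickoff Meeting has no further overlaps.
Release Debrief starts after Strategy Check-in ends, so Strategy Check-in has no further overlaps.
Architecture Readout starts after Release Debrief ends, so Release Debrief has no further overlaps.
Outreach Demo starts before Architecture Readout ends → Architecture Readout and Outreach Demo overlap.

Architecture Readout & Outreach Demo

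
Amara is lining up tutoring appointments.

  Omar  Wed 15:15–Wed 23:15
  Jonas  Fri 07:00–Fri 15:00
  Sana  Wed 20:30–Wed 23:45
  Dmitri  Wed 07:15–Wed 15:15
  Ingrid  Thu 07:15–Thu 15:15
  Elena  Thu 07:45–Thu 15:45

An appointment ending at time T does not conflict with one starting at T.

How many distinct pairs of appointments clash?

Sorted by start: Dmitri, Omar, Sana, Ingrid, Elena, Jonas.
Omar starts exactly when Dmitri ends (back-to-back, no overlap), so nothing later overlaps Dmitri either.
Sana starts before Omar ends → Omar and Sana overlap.
Ingrid starts after Omar ends, so nothing later overlaps Omar either.
Ingrid starts after Sana ends, so nothing later overlaps Sana either.
Elena starts before Ingrid ends → Ingrid and Elena overlap.
Jonas starts after Ingrid ends.
Jonas starts after Elena ends.
Overlapping pairs: Elena & Ingrid, Omar & Sana — 2 in total.

2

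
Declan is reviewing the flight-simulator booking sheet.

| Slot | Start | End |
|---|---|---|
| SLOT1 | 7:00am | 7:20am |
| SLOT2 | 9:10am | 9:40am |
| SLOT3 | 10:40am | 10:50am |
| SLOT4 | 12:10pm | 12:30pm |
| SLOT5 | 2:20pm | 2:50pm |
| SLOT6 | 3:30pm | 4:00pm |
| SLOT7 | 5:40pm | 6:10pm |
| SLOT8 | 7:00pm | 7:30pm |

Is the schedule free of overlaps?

Yes

Sorted by start: SLOT1, SLOT2, SLOT3, SLOT4, SLOT5, SLOT6, SLOT7, SLOT8.
SLOT2 starts after SLOT1 ends, so nothing later overlaps SLOT1 either.
SLOT3 starts after SLOT2 ends, so nothing later overlaps SLOT2 either.
SLOT4 starts after SLOT3 ends, so nothing later overlaps SLOT3 either.
SLOT5 starts after SLOT4 ends, so nothing later overlaps SLOT4 either.
SLOT6 starts after SLOT5 ends, so nothing later overlaps SLOT5 either.
SLOT7 starts after SLOT6 ends, so nothing later overlaps SLOT6 either.
SLOT8 starts after SLOT7 ends.
Every pair is clear; the schedule has no overlaps.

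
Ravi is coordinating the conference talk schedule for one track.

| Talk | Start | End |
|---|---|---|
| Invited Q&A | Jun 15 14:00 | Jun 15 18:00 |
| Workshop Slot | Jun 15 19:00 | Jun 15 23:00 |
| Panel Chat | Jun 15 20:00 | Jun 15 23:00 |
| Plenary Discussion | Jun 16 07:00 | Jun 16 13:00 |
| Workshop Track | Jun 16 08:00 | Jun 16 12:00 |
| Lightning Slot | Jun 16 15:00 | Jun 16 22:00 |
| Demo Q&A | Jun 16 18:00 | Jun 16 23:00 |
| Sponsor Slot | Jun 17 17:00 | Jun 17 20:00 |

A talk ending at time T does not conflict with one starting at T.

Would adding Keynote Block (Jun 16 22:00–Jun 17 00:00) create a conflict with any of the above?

Invited Q&A: ends Jun 15 18:00 at or before Keynote Block starts Jun 16 22:00 → clear.
Workshop Slot: ends Jun 15 23:00 at or before Keynote Block starts Jun 16 22:00 → clear.
Panel Chat: ends Jun 15 23:00 at or before Keynote Block starts Jun 16 22:00 → clear.
Plenary Discussion: ends Jun 16 13:00 at or before Keynote Block starts Jun 16 22:00 → clear.
Workshop Track: ends Jun 16 12:00 at or before Keynote Block starts Jun 16 22:00 → clear.
Lightning Slot: ends Jun 16 22:00 at or before Keynote Block starts Jun 16 22:00 → clear.
Demo Q&A: starts Jun 16 18:00 before Keynote Block ends Jun 17 00:00, and ends Jun 16 23:00 after Keynote Block starts Jun 16 22:00 → overlap.
Sponsor Slot: starts Jun 17 17:00 at or after Keynote Block ends Jun 17 00:00 → clear.
Keynote Block overlaps Demo Q&A.

Yes — it overlaps Demo Q&A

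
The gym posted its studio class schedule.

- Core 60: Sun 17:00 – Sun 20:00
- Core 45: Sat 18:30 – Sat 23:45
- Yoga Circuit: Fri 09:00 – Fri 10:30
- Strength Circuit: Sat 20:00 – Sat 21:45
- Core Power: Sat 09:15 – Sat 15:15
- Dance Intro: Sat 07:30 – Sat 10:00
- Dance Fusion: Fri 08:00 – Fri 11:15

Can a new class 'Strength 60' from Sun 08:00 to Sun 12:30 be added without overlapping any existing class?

Yes — the slot is free

Dance Fusion: ends Fri 11:15 at or before Strength 60 starts Sun 08:00 → clear.
Yoga Circuit: ends Fri 10:30 at or before Strength 60 starts Sun 08:00 → clear.
Dance Intro: ends Sat 10:00 at or before Strength 60 starts Sun 08:00 → clear.
Core Power: ends Sat 15:15 at or before Strength 60 starts Sun 08:00 → clear.
Core 45: ends Sat 23:45 at or before Strength 60 starts Sun 08:00 → clear.
Strength Circuit: ends Sat 21:45 at or before Strength 60 starts Sun 08:00 → clear.
Core 60: starts Sun 17:00 at or after Strength 60 ends Sun 12:30 → clear.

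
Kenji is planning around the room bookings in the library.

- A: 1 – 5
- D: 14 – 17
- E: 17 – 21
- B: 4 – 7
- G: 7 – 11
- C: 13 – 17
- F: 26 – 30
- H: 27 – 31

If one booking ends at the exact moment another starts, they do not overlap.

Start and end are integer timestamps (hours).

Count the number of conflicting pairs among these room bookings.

3

Sorted by start: A, B, G, C, D, E, F, H.
B starts before A ends → A and B overlap.
G starts after A ends — done with A.
G starts exactly when B ends (back-to-back, no overlap) — done with B.
C starts after G ends — done with G.
D starts before C ends → C and D overlap.
E starts exactly when C ends (back-to-back, no overlap) — done with C.
E starts exactly when D ends (back-to-back, no overlap) — done with D.
F starts after E ends — done with E.
H starts before F ends → F and H overlap.
Overlapping pairs: A & B, C & D, F & H — 3 in total.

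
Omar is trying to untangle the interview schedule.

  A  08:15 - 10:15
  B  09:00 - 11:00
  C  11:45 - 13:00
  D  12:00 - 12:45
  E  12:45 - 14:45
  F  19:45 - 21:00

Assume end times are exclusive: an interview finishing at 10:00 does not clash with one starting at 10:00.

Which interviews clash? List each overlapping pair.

A & B, C & D, C & E

Sorted by start: A, B, C, D, E, F.
B starts before A ends → A and B overlap.
C starts after A ends; A is clear from here.
C starts after B ends; B is clear from here.
D starts before C ends → C and D overlap.
E starts before C ends → C and E overlap.
F starts after C ends.
E starts exactly when D ends (back-to-back, no overlap); D is clear from here.
F starts after E ends.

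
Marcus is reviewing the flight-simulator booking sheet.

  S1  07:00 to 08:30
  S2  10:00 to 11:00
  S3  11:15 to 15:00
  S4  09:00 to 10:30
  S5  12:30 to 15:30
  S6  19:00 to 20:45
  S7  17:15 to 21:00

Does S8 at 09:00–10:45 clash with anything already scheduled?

S1: ends 08:30 at or before S8 starts 09:00 → clear.
S4: starts 09:00 before S8 ends 10:45, and ends 10:30 after S8 starts 09:00 → overlap.
S2: starts 10:00 before S8 ends 10:45, and ends 11:00 after S8 starts 09:00 → overlap.
S3: starts 11:15 at or after S8 ends 10:45 → clear.
S5: starts 12:30 at or after S8 ends 10:45 → clear.
S7: starts 17:15 at or after S8 ends 10:45 → clear.
S6: starts 19:00 at or after S8 ends 10:45 → clear.
S8 overlaps S2, S4.

Yes — it overlaps S2, S4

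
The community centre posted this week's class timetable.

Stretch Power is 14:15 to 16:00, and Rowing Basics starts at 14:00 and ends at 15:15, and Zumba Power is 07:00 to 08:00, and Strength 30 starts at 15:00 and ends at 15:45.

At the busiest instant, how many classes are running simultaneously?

3

Sweep the timeline, counting +1 at each start and −1 at each end (ends before starts at a tie):
07:00 start Zumba Power → 1
08:00 end Zumba Power → 0
14:00 start Rowing Basics → 1
14:15 start Stretch Power → 2
15:00 start Strength 30 → 3
15:15 end Rowing Basics → 2
15:45 end Strength 30 → 1
16:00 end Stretch Power → 0
Peak is 3, at 15:00 (Rowing Basics, Strength 30, Stretch Power).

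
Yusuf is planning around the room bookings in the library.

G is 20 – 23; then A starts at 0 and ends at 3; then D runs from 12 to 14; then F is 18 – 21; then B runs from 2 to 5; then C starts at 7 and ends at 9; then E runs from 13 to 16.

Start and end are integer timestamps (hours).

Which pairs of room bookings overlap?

A & B, D & E, F & G

Sorted by start: A, B, C, D, E, F, G.
B starts before A ends → A and B overlap.
C starts after A ends, so nothing later overlaps A either.
C starts after B ends, so nothing later overlaps B either.
D starts after C ends, so nothing later overlaps C either.
E starts before D ends → D and E overlap.
F starts after D ends, so nothing later overlaps D either.
F starts after E ends, so nothing later overlaps E either.
G starts before F ends → F and G overlap.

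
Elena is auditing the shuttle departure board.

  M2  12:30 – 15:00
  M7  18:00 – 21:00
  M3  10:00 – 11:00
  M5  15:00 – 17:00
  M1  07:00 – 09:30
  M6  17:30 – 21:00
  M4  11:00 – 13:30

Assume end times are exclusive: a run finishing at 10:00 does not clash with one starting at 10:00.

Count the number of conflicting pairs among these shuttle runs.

2

Check each pair: they overlap iff neither finishes before the other starts.
Sorted by start: M1, M3, M4, M2, M5, M6, M7.
M3 starts after M1 ends — done with M1.
M4 starts exactly when M3 ends (back-to-back, no overlap) — done with M3.
M2 starts before M4 ends → M4 and M2 overlap.
M5 starts after M4 ends — done with M4.
M5 starts exactly when M2 ends (back-to-back, no overlap) — done with M2.
M6 starts after M5 ends — done with M5.
M7 starts before M6 ends → M6 and M7 overlap.
Overlapping pairs: M2 & M4, M6 & M7 — 2 in total.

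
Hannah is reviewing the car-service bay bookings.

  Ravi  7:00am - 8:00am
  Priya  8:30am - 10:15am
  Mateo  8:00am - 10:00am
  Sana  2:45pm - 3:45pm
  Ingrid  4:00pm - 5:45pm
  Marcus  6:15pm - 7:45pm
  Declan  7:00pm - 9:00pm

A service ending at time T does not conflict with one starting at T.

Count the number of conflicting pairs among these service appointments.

2

Sorted by start: Ravi, Mateo, Priya, Sana, Ingrid, Marcus, Declan.
Mateo starts exactly when Ravi ends (back-to-back, no overlap), so Ravi has no further overlaps.
Priya starts before Mateo ends → Mateo and Priya overlap.
Sana starts after Mateo ends, so Mateo has no further overlaps.
Sana starts after Priya ends, so Priya has no further overlaps.
Ingrid starts after Sana ends, so Sana has no further overlaps.
Marcus starts after Ingrid ends, so Ingrid has no further overlaps.
Declan starts before Marcus ends → Marcus and Declan overlap.
Overlapping pairs: Declan & Marcus, Mateo & Priya — 2 in total.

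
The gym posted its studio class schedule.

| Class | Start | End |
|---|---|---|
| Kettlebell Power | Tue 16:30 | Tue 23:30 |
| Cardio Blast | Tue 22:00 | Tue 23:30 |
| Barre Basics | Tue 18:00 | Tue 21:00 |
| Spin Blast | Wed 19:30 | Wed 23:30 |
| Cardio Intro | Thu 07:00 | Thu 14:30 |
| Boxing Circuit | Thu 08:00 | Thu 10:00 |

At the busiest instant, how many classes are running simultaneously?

Sweep the timeline, counting +1 at each start and −1 at each end (ends before starts at a tie):
Tue 16:30 start Kettlebell Power → 1
Tue 18:00 start Barre Basics → 2
Tue 21:00 end Barre Basics → 1
Tue 22:00 start Cardio Blast → 2
Tue 23:30 end Cardio Blast → 1
Tue 23:30 end Kettlebell Power → 0
Wed 19:30 start Spin Blast → 1
Wed 23:30 end Spin Blast → 0
Thu 07:00 start Cardio Intro → 1
Thu 08:00 start Boxing Circuit → 2
Thu 10:00 end Boxing Circuit → 1
Thu 14:30 end Cardio Intro → 0
Peak is 2, at Tue 18:00 (Barre Basics, Kettlebell Power).

2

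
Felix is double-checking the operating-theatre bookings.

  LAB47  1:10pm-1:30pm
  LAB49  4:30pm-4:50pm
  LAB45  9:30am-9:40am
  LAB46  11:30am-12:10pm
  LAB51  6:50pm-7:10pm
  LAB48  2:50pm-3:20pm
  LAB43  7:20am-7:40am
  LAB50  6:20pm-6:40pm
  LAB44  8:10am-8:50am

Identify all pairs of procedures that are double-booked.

Sorted by start: LAB43, LAB44, LAB45, LAB46, LAB47, LAB48, LAB49, LAB50, LAB51.
LAB44 starts after LAB43 ends, so nothing later overlaps LAB43 either.
LAB45 starts after LAB44 ends, so nothing later overlaps LAB44 either.
LAB46 starts after LAB45 ends, so nothing later overlaps LAB45 either.
LAB47 starts after LAB46 ends, so nothing later overlaps LAB46 either.
LAB48 starts after LAB47 ends, so nothing later overlaps LAB47 either.
LAB49 starts after LAB48 ends, so nothing later overlaps LAB48 either.
LAB50 starts after LAB49 ends, so nothing later overlaps LAB49 either.
LAB51 starts after LAB50 ends.

no conflicts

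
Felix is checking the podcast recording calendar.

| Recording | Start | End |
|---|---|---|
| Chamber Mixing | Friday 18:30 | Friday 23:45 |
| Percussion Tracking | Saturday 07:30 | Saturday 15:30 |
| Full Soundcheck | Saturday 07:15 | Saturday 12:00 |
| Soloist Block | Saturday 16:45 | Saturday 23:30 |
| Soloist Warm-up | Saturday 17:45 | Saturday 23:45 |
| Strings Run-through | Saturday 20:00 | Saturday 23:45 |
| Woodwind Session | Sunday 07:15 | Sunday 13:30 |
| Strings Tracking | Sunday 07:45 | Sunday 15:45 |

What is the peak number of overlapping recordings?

3

Sweep the timeline, counting +1 at each start and −1 at each end (ends before starts at a tie):
Friday 18:30 start Chamber Mixing → 1
Friday 23:45 end Chamber Mixing → 0
Saturday 07:15 start Full Soundcheck → 1
Saturday 07:30 start Percussion Tracking → 2
Saturday 12:00 end Full Soundcheck → 1
Saturday 15:30 end Percussion Tracking → 0
Saturday 16:45 start Soloist Block → 1
Saturday 17:45 start Soloist Warm-up → 2
Saturday 20:00 start Strings Run-through → 3
Saturday 23:30 end Soloist Block → 2
Saturday 23:45 end Soloist Warm-up → 1
Saturday 23:45 end Strings Run-through → 0
Sunday 07:15 start Woodwind Session → 1
Sunday 07:45 start Strings Tracking → 2
Sunday 13:30 end Woodwind Session → 1
Sunday 15:45 end Strings Tracking → 0
Peak is 3, at Saturday 20:00 (Soloist Block, Soloist Warm-up, Strings Run-through).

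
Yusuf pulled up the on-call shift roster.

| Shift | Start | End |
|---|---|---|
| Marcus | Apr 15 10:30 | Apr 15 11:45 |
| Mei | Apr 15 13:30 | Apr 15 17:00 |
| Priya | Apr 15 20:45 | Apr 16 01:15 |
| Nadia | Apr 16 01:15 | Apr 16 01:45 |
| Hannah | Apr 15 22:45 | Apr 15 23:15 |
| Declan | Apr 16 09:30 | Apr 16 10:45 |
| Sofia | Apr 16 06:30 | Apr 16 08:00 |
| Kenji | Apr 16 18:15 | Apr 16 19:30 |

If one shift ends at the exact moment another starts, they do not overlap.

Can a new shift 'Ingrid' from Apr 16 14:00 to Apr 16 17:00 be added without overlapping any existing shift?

Marcus: ends Apr 15 11:45 at or before Ingrid starts Apr 16 14:00 → clear.
Mei: ends Apr 15 17:00 at or before Ingrid starts Apr 16 14:00 → clear.
Priya: ends Apr 16 01:15 at or before Ingrid starts Apr 16 14:00 → clear.
Hannah: ends Apr 15 23:15 at or before Ingrid starts Apr 16 14:00 → clear.
Nadia: ends Apr 16 01:45 at or before Ingrid starts Apr 16 14:00 → clear.
Sofia: ends Apr 16 08:00 at or before Ingrid starts Apr 16 14:00 → clear.
Declan: ends Apr 16 10:45 at or before Ingrid starts Apr 16 14:00 → clear.
Kenji: starts Apr 16 18:15 at or after Ingrid ends Apr 16 17:00 → clear.

Yes — the slot is free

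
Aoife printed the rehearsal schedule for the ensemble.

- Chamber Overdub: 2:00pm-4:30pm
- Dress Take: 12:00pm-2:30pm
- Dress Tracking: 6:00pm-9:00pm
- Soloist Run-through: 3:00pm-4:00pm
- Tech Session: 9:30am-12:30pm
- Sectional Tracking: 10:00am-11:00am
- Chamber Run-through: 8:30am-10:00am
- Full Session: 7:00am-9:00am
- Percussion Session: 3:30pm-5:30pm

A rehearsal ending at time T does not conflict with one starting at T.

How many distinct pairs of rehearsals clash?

8

Sorted by start: Full Session, Chamber Run-through, Tech Session, Sectional Tracking, Dress Take, Chamber Overdub, Soloist Run-through, Percussion Session, Dress Tracking.
Chamber Run-through starts before Full Session ends → Full Session and Chamber Run-through overlap.
Tech Session starts after Full Session ends; Full Session is clear from here.
Tech Session starts before Chamber Run-through ends → Chamber Run-through and Tech Session overlap.
Sectional Tracking starts exactly when Chamber Run-through ends (back-to-back, no overlap); Chamber Run-through is clear from here.
Sectional Tracking starts before Tech Session ends → Tech Session and Sectional Tracking overlap.
Dress Take starts before Tech Session ends → Tech Session and Dress Take overlap.
Chamber Overdub starts after Tech Session ends; Tech Session is clear from here.
Dress Take starts after Sectional Tracking ends; Sectional Tracking is clear from here.
Chamber Overdub starts before Dress Take ends → Dress Take and Chamber Overdub overlap.
Soloist Run-through starts after Dress Take ends; Dress Take is clear from here.
Soloist Run-through starts before Chamber Overdub ends → Chamber Overdub and Soloist Run-through overlap.
Percussion Session starts before Chamber Overdub ends → Chamber Overdub and Percussion Session overlap.
Dress Tracking starts after Chamber Overdub ends.
Percussion Session starts before Soloist Run-through ends → Soloist Run-through and Percussion Session overlap.
Dress Tracking starts after Soloist Run-through ends.
Dress Tracking starts after Percussion Session ends.
Overlapping pairs: Chamber Overdub & Dress Take, Chamber Overdub & Percussion Session, Chamber Overdub & Soloist Run-through, Chamber Run-through & Full Session, Chamber Run-through & Tech Session, Dress Take & Tech Session, Percussion Session & Soloist Run-through, Sectional Tracking & Tech Session — 8 in total.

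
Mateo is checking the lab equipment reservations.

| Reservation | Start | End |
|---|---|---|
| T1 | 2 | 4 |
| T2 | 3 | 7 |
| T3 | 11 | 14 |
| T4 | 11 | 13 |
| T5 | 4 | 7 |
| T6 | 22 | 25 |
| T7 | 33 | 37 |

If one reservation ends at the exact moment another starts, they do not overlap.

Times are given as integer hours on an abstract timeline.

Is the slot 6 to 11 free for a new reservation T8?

T1: ends 4 at or before T8 starts 6 → clear.
T2: starts 3 before T8 ends 11, and ends 7 after T8 starts 6 → overlap.
T5: starts 4 before T8 ends 11, and ends 7 after T8 starts 6 → overlap.
T3: starts 11 at or after T8 ends 11 → clear.
T4: starts 11 at or after T8 ends 11 → clear.
T6: starts 22 at or after T8 ends 11 → clear.
T7: starts 33 at or after T8 ends 11 → clear.
T8 overlaps T2, T5.

No — it overlaps T2, T5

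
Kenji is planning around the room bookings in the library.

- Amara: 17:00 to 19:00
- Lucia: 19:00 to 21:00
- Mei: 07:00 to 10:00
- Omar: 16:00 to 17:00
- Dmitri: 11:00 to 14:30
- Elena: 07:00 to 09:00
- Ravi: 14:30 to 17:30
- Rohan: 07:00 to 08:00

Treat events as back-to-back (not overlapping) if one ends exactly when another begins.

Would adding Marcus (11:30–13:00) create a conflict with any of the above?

Yes — it overlaps Dmitri

Elena: ends 09:00 at or before Marcus starts 11:30 → clear.
Rohan: ends 08:00 at or before Marcus starts 11:30 → clear.
Mei: ends 10:00 at or before Marcus starts 11:30 → clear.
Dmitri: starts 11:00 before Marcus ends 13:00, and ends 14:30 after Marcus starts 11:30 → overlap.
Ravi: starts 14:30 at or after Marcus ends 13:00 → clear.
Omar: starts 16:00 at or after Marcus ends 13:00 → clear.
Amara: starts 17:00 at or after Marcus ends 13:00 → clear.
Lucia: starts 19:00 at or after Marcus ends 13:00 → clear.
Marcus overlaps Dmitri.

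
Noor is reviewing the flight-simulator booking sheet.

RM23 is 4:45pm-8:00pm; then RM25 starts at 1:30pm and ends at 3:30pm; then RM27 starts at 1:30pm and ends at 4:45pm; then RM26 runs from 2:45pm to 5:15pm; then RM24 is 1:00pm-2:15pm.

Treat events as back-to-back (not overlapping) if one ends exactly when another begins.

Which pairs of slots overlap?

Sorted by start: RM24, RM25, RM27, RM26, RM23.
RM25 starts before RM24 ends → RM24 and RM25 overlap.
RM27 starts before RM24 ends → RM24 and RM27 overlap.
RM26 starts after RM24 ends — done with RM24.
RM27 starts before RM25 ends → RM25 and RM27 overlap.
RM26 starts before RM25 ends → RM25 and RM26 overlap.
RM23 starts after RM25 ends.
RM26 starts before RM27 ends → RM27 and RM26 overlap.
RM23 starts exactly when RM27 ends (back-to-back, no overlap).
RM23 starts before RM26 ends → RM26 and RM23 overlap.

RM23 & RM26, RM24 & RM25, RM24 & RM27, RM25 & RM26, RM25 & RM27, RM26 & RM27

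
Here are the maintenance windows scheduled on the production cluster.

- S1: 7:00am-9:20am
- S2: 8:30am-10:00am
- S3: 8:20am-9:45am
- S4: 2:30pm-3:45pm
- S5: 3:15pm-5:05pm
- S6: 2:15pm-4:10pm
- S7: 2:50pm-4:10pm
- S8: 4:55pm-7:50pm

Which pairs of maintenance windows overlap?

S1 & S2, S1 & S3, S2 & S3, S4 & S5, S4 & S6, S4 & S7, S5 & S6, S5 & S7, S5 & S8, S6 & S7

Sorted by start: S1, S3, S2, S6, S4, S7, S5, S8.
S3 starts before S1 ends → S1 and S3 overlap.
S2 starts before S1 ends → S1 and S2 overlap.
S6 starts after S1 ends, so S1 has no further overlaps.
S2 starts before S3 ends → S3 and S2 overlap.
S6 starts after S3 ends, so S3 has no further overlaps.
S6 starts after S2 ends, so S2 has no further overlaps.
S4 starts before S6 ends → S6 and S4 overlap.
S7 starts before S6 ends → S6 and S7 overlap.
S5 starts before S6 ends → S6 and S5 overlap.
S8 starts after S6 ends.
S7 starts before S4 ends → S4 and S7 overlap.
S5 starts before S4 ends → S4 and S5 overlap.
S8 starts after S4 ends.
S5 starts before S7 ends → S7 and S5 overlap.
S8 starts after S7 ends.
S8 starts before S5 ends → S5 and S8 overlap.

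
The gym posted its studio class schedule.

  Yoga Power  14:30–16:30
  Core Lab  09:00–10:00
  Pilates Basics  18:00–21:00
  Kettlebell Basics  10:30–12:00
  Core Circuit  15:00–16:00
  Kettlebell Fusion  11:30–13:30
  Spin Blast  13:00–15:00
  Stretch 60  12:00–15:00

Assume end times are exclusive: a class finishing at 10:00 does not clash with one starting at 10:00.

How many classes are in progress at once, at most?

Walk through starts and ends in time order (an end at T is processed before a start at T):
09:00 start Core Lab → 1
10:00 end Core Lab → 0
10:30 start Kettlebell Basics → 1
11:30 start Kettlebell Fusion → 2
12:00 end Kettlebell Basics → 1
12:00 start Stretch 60 → 2
13:00 start Spin Blast → 3
13:30 end Kettlebell Fusion → 2
14:30 start Yoga Power → 3
15:00 end Spin Blast → 2
15:00 end Stretch 60 → 1
15:00 start Core Circuit → 2
16:00 end Core Circuit → 1
16:30 end Yoga Power → 0
18:00 start Pilates Basics → 1
21:00 end Pilates Basics → 0
Peak is 3, at 13:00 (Kettlebell Fusion, Spin Blast, Stretch 60).

3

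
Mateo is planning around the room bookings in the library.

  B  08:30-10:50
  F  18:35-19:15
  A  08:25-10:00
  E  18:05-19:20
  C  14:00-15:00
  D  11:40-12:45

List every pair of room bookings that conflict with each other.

Check each pair: they overlap iff neither finishes before the other starts.
Sorted by start: A, B, D, C, E, F.
B starts before A ends → A and B overlap.
D starts after A ends, so A has no further overlaps.
D starts after B ends, so B has no further overlaps.
C starts after D ends, so D has no further overlaps.
E starts after C ends, so C has no further overlaps.
F starts before E ends → E and F overlap.

A & B, E & F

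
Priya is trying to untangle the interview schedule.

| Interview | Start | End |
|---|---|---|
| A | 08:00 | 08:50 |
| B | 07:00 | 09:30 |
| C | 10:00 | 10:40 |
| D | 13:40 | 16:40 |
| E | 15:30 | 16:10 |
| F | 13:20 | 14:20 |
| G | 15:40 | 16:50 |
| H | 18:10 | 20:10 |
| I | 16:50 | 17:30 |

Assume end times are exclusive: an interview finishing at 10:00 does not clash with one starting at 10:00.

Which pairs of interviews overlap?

A & B, D & E, D & F, D & G, E & G

Sorted by start: B, A, C, F, D, E, G, I, H.
A starts before B ends → B and A overlap.
C starts after B ends, so nothing later overlaps B either.
C starts after A ends, so nothing later overlaps A either.
F starts after C ends, so nothing later overlaps C either.
D starts before F ends → F and D overlap.
E starts after F ends, so nothing later overlaps F either.
E starts before D ends → D and E overlap.
G starts before D ends → D and G overlap.
I starts after D ends, so nothing later overlaps D either.
G starts before E ends → E and G overlap.
I starts after E ends, so nothing later overlaps E either.
I starts exactly when G ends (back-to-back, no overlap), so nothing later overlaps G either.
H starts after I ends.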